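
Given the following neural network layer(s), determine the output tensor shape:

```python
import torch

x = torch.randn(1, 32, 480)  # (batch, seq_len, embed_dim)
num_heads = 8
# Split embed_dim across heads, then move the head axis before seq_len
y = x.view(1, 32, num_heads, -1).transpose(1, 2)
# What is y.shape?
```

Input: (1, 32, 480) -> head_dim = 480 // 8 = 60; after view: (1, 32, 8, 60) -> after transpose(1, 2): (1, 8, 32, 60) -> Output: (1, 8, 32, 60)

Answer: (1, 8, 32, 60)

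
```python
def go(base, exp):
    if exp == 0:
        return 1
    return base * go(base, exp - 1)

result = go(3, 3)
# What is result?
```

go(3, 3) = 3 * 3 * 3 = 27

Answer: 27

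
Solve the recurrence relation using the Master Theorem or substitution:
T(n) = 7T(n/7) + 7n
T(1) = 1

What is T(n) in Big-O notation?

By Master Theorem: a=7, b=7, f(n)=7n. Since log_7(7) = 1 and f(n) = Θ(n^1), Case 2 applies. T(n) = O(n log n).

Answer: O(n log n)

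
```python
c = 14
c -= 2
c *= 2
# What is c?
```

Trace:
`c = 14` → c = 14
`c -= 2` → c = 12
`c *= 2` → c = 24
So c = 24

Answer: 24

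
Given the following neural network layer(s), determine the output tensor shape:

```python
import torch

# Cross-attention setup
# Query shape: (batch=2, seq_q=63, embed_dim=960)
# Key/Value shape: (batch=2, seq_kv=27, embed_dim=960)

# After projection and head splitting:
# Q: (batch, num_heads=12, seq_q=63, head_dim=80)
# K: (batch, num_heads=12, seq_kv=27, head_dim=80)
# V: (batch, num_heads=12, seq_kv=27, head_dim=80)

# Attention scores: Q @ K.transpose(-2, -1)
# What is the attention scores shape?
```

Input: (2, 63, 960) -> Output: (2, 12, 63, 27)

Answer: (2, 12, 63, 27)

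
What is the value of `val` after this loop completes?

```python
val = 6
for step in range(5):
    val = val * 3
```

Multiply by 3, 5 times: 6 * 3^5 = 1458
`val` takes the values: 6 → 18 → 54 → 162 → 486 → 1458

Answer: 1458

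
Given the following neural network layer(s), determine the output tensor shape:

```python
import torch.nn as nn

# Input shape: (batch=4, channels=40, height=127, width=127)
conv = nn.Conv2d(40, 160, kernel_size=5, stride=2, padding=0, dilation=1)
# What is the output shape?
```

Input: (4, 40, 127, 127) -> Output: (4, 160, 62, 62)

Answer: (4, 160, 62, 62)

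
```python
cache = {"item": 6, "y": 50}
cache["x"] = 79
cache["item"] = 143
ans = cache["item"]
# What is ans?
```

Trace:
`cache = {"item": 6, "y": 50}` → cache = {'item': 6, 'y': 50}
`cache["x"] = 79` → cache = {'item': 6, 'y': 50, 'x': 79}
`cache["item"] = 143` → cache = {'item': 143, 'y': 50, 'x': 79}
`ans = cache["item"]` → ans = 143
So ans = 143

Answer: 143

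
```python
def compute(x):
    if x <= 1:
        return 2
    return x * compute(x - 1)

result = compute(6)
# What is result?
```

compute(6) = 6 * 5 * 4 * 3 * 2 * 2 = 1440

Answer: 1440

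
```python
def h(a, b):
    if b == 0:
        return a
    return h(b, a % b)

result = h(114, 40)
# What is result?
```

h(114, 40) -> h(40, 34) -> h(34, 6) -> h(6, 4) -> h(4, 2) -> h(2, 0) -> 2

Answer: 2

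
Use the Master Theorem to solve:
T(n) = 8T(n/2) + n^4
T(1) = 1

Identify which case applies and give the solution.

a=8, b=2, f(n)=n^4. log_2(8) = 3. Since c=4 > 3 and the regularity condition holds (8(n/2)^4 = (8/2^4)n^4 with 8/2^4 < 1), Case 3 applies: T(n) = Θ(f(n)) = O(n^4).

Answer: O(n^4) - Case 3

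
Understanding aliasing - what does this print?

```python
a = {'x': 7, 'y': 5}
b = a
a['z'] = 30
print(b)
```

Key concept: dict aliasing.
Step by step:
`a = {'x': 7, 'y': 5}` → a = {'x': 7, 'y': 5}
`b = a` → b = {'x': 7, 'y': 5} (same object as a)
`a['z'] = 30` → a = {'x': 7, 'y': 5, 'z': 30} (same object as b); b = {'x': 7, 'y': 5, 'z': 30} (same object as a)
`print(b)` → prints {'x': 7, 'y': 5, 'z': 30}

Answer: {'x': 7, 'y': 5, 'z': 30}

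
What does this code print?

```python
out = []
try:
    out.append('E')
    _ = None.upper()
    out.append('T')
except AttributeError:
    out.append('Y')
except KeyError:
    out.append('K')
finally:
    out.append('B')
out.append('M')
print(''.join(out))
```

Execution trace: 'E' (try body) → 'Y' (except AttributeError) → 'B' (finally) → 'M' (after the try/except). Output: EYBM

Answer: EYBM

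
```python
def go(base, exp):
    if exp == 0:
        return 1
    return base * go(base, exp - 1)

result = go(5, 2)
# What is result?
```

go(5, 2) = 5 * 5 = 25

Answer: 25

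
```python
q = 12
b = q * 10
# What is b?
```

Trace:
`q = 12` → q = 12
`b = q * 10` → b = 120
So b = 120

Answer: 120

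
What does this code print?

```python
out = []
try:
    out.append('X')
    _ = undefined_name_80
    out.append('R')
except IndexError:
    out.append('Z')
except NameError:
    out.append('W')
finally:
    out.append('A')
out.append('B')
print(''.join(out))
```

Execution trace: 'X' (try body) → 'W' (except NameError) → 'A' (finally) → 'B' (after the try/except). Output: XWAB

Answer: XWAB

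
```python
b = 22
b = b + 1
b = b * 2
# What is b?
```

Trace:
`b = 22` → b = 22
`b = b + 1` → b = 23
`b = b * 2` → b = 46
So b = 46

Answer: 46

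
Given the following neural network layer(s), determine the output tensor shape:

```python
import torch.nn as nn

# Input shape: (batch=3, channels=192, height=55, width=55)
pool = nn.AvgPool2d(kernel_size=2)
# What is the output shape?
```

Input: (3, 192, 55, 55) -> Output: (3, 192, 27, 27)

Answer: (3, 192, 27, 27)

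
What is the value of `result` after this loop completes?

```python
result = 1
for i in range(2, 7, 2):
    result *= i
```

Product of even numbers 2 to 6
`result` takes the values: 1 → 2 → 8 → 48

Answer: 48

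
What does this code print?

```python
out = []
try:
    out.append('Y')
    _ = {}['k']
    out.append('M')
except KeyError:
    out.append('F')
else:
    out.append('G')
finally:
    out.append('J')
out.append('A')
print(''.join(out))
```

Execution trace: 'Y' (try body) → 'F' (except KeyError) → 'J' (finally) → 'A' (after the try/except). Output: YFJA

Answer: YFJA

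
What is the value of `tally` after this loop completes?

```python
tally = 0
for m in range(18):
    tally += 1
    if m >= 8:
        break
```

Loop breaks when m reaches 8, tally is 9
`tally` takes the values: 0 → 1 → 2 → 3 → 4 → 5 → 6 → 7 → 8 → 9

Answer: 9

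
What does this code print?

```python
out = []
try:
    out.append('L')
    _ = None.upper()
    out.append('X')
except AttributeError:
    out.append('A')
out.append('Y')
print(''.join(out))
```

Execution trace: 'L' (try body) → 'A' (except AttributeError) → 'Y' (after the try/except). Output: LAY

Answer: LAY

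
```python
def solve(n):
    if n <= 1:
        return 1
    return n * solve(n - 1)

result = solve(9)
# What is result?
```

solve(9) = 9 * 8 * 7 * 6 * 5 * 4 * 3 * 2 * 1 = 362880

Answer: 362880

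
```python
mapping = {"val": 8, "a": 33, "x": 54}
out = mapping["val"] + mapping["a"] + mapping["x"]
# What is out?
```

Trace:
`mapping = {"val": 8, "a": 33, "x": 54}` → mapping = {'val': 8, 'a': 33, 'x': 54}
`out = mapping["val"] + mapping["a"] + mapping["x"]` → out = 95
So out = 95

Answer: 95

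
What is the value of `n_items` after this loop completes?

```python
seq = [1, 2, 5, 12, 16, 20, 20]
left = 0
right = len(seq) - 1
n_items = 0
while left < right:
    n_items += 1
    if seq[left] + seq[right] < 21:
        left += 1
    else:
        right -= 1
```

Steps to find pair summing to 21
`n_items` takes the values: 0 → 1 → 2 → 3 → 4 → 5 → 6

Answer: 6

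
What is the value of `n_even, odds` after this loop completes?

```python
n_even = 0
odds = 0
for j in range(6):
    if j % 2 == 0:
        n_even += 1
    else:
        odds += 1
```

Count evens and odds in range(6)
`n_even, odds` takes the values: (0, 0) → (1, 0) → (1, 1) → (2, 1) → (2, 2) → (3, 2) → (3, 3)

Answer: 3, 3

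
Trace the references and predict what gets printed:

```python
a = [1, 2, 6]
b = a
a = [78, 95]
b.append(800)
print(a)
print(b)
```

Key concept: rebinding vs mutation: a is rebound to a new list, b still points at the original.
Step by step:
`a = [1, 2, 6]` → a = [1, 2, 6]
`b = a` → b = [1, 2, 6] (same object as a)
`a = [78, 95]` → a = [78, 95]
`b.append(800)` → b = [1, 2, 6, 800]
`print(a)` → prints [78, 95]
`print(b)` → prints [1, 2, 6, 800]

Answer:
[78, 95]
[1, 2, 6, 800]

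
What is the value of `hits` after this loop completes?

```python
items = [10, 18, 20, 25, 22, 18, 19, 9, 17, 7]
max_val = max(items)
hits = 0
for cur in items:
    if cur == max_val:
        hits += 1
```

Count of max value 25 in [10, 18, 20, 25, 22, 18, 19, 9, 17, 7]
`hits` takes the values: 0 → 1

Answer: 1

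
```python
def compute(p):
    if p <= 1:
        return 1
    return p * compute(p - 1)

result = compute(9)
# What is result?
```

compute(9) = 9 * 8 * 7 * 6 * 5 * 4 * 3 * 2 * 1 = 362880

Answer: 362880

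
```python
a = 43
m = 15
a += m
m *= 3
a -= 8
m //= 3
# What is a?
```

Trace:
`a = 43` → a = 43
`m = 15` → m = 15
`a += m` → a = 58
`m *= 3` → m = 45
`a -= 8` → a = 50
`m //= 3` → m = 15
So a = 50

Answer: 50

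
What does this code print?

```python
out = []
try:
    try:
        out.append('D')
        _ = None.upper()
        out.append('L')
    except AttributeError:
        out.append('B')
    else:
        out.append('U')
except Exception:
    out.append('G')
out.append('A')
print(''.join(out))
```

Execution trace: 'D' (inner try body) → 'B' (inner except AttributeError) → 'A' (after the try/except). Output: DBA

Answer: DBA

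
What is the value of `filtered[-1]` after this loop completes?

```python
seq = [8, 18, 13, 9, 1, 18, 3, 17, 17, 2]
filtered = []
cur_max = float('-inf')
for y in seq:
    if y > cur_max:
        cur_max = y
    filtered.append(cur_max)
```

Running max ends at 18
`filtered` takes the values: [] → [8] → [8, 18] → [8, 18, 18] → [8, 18, 18, 18] → [8, 18, 18, 18, 18] → [8, 18, 18, 18, 18, 18] → [8, 18, 18, 18, 18, 18, 18] → [8, 18, 18, 18, 18, 18, 18, 18] → [8, 18, 18, 18, 18, 18, 18, 18, 18] → [8, 18, 18, 18, 18, 18, 18, 18, 18, 18]
So `filtered[-1]` = 18

Answer: 18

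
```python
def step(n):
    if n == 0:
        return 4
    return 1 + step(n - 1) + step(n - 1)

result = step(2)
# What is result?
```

step(n) = 1 + 2·step(n-1), step(0)=4. Closed form: (4+1)·2^2 - 1 = 19.

Answer: 19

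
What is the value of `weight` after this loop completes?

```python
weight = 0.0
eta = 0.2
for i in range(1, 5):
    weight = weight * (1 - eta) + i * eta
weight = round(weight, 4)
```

Moving average with lr=0.2
`weight` takes the values: 0.0 → 0.2 → 0.56 → 1.048 → 1.6384

Answer: 1.6384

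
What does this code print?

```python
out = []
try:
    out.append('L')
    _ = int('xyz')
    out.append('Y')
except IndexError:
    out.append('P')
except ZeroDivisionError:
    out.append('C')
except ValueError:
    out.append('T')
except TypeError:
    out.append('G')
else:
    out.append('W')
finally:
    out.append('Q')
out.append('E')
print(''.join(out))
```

Execution trace: 'L' (try body) → 'T' (except ValueError) → 'Q' (finally) → 'E' (after the try/except). Output: LTQE

Answer: LTQE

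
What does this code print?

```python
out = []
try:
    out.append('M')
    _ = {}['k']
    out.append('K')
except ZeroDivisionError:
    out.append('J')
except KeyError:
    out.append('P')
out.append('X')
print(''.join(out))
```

Execution trace: 'M' (try body) → 'P' (except KeyError) → 'X' (after the try/except). Output: MPX

Answer: MPX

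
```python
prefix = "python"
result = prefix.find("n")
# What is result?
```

Trace:
`prefix = "python"` → prefix = 'python'
`result = prefix.find("n")` → result = 5
So result = 5

Answer: 5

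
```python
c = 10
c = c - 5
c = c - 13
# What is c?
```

Trace:
`c = 10` → c = 10
`c = c - 5` → c = 5
`c = c - 13` → c = -8
So c = -8

Answer: -8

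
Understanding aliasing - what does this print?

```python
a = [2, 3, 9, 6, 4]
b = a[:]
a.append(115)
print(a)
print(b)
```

Key concept: slice [:] creates copy.
Step by step:
`a = [2, 3, 9, 6, 4]` → a = [2, 3, 9, 6, 4]
`b = a[:]` → b = [2, 3, 9, 6, 4]
`a.append(115)` → a = [2, 3, 9, 6, 4, 115]
`print(a)` → prints [2, 3, 9, 6, 4, 115]
`print(b)` → prints [2, 3, 9, 6, 4]

Answer:
[2, 3, 9, 6, 4, 115]
[2, 3, 9, 6, 4]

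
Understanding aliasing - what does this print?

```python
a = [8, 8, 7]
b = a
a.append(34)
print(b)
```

Key concept: basic list aliasing.
Step by step:
`a = [8, 8, 7]` → a = [8, 8, 7]
`b = a` → b = [8, 8, 7] (same object as a)
`a.append(34)` → a = [8, 8, 7, 34] (same object as b); b = [8, 8, 7, 34] (same object as a)
`print(b)` → prints [8, 8, 7, 34]

Answer: [8, 8, 7, 34]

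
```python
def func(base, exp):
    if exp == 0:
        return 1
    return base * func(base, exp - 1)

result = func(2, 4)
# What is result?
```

func(2, 4) = 2 * 2 * 2 * 2 = 16

Answer: 16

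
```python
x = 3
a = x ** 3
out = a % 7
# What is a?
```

Trace:
`x = 3` → x = 3
`a = x ** 3` → a = 27
`out = a % 7` → out = 6
So a = 27

Answer: 27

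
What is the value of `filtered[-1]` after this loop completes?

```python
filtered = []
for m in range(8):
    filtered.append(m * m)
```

Last element of squares 0 to 7
`filtered` takes the values: [] → [0] → [0, 1] → [0, 1, 4] → [0, 1, 4, 9] → [0, 1, 4, 9, 16] → [0, 1, 4, 9, 16, 25] → [0, 1, 4, 9, 16, 25, 36] → [0, 1, 4, 9, 16, 25, 36, 49]
So `filtered[-1]` = 49

Answer: 49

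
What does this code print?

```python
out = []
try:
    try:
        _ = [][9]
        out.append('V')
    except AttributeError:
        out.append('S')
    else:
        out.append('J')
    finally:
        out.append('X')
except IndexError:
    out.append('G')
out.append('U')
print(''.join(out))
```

Execution trace: 'X' (finally) → 'G' (outer except IndexError) → 'U' (after the try/except). Output: XGU

Answer: XGU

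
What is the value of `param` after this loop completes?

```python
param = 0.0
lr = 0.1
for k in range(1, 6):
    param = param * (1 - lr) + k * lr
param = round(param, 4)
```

Moving average with lr=0.1
`param` takes the values: 0.0 → 0.1 → 0.29 → 0.561 → 0.9049 → 1.31441 → 1.3144

Answer: 1.3144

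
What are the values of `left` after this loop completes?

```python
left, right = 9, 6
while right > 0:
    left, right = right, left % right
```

GCD of 9 and 6
`left` takes the values: 9 → 6 → 3

Answer: 3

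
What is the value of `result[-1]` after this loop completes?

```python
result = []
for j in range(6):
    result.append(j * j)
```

Last element of squares 0 to 5
`result` takes the values: [] → [0] → [0, 1] → [0, 1, 4] → [0, 1, 4, 9] → [0, 1, 4, 9, 16] → [0, 1, 4, 9, 16, 25]
So `result[-1]` = 25

Answer: 25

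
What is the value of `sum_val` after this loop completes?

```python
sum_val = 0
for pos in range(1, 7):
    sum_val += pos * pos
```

Sum of squares 1² to 6² = 91
`sum_val` takes the values: 0 → 1 → 5 → 14 → 30 → 55 → 91

Answer: 91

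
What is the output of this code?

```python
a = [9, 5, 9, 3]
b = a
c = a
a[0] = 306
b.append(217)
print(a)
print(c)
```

Key concept: multiple aliases.
Step by step:
`a = [9, 5, 9, 3]` → a = [9, 5, 9, 3]
`b = a` → b = [9, 5, 9, 3] (same object as a)
`c = a` → c = [9, 5, 9, 3] (same object as a, b)
`a[0] = 306` → a = [306, 5, 9, 3] (same object as b, c); b = [306, 5, 9, 3] (same object as a, c); c = [306, 5, 9, 3] (same object as a, b)
`b.append(217)` → a = [306, 5, 9, 3, 217] (same object as b, c); b = [306, 5, 9, 3, 217] (same object as a, c); c = [306, 5, 9, 3, 217] (same object as a, b)
`print(a)` → prints [306, 5, 9, 3, 217]
`print(c)` → prints [306, 5, 9, 3, 217]

Answer:
[306, 5, 9, 3, 217]
[306, 5, 9, 3, 217]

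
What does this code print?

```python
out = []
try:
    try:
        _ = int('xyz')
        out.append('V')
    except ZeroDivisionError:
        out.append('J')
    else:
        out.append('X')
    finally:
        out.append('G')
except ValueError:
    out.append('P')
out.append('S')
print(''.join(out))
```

Execution trace: 'G' (finally) → 'P' (outer except ValueError) → 'S' (after the try/except). Output: GPS

Answer: GPS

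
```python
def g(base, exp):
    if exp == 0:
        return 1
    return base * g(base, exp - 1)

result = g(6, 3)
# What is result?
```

g(6, 3) = 6 * 6 * 6 = 216

Answer: 216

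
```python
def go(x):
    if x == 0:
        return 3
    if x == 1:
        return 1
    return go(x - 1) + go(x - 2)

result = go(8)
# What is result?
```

Build up from base cases: go(0)=3, go(1)=1, go(2)=4, go(3)=5, go(4)=9, go(5)=14, go(6)=23, ..., go(8)=60

Answer: 60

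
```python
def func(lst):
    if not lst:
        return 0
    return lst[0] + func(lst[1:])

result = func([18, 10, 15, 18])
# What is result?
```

18 + 10 + 15 + 18 + 0 = 61

Answer: 61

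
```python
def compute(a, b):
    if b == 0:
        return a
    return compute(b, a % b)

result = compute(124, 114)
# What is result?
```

compute(124, 114) -> compute(114, 10) -> compute(10, 4) -> compute(4, 2) -> compute(2, 0) -> 2

Answer: 2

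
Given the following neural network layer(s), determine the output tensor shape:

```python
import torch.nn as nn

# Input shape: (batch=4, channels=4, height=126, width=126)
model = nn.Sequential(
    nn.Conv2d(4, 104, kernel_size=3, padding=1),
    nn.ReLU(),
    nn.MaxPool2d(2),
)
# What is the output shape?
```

Input: (4, 4, 126, 126) -> after Conv2d: (4, 104, 126, 126) -> after ReLU: (4, 104, 126, 126) -> Output: (4, 104, 63, 63)

Answer: (4, 104, 63, 63)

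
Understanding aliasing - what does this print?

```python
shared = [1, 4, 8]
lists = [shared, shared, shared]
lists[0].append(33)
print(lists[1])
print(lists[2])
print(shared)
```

Key concept: list of same reference.
Step by step:
`shared = [1, 4, 8]` → shared = [1, 4, 8]
`lists = [shared, shared, shared]` → lists = [[1, 4, 8], [1, 4, 8], [1, 4, 8]]
`lists[0].append(33)` → shared = [1, 4, 8, 33]; lists = [[1, 4, 8, 33], [1, 4, 8, 33], [1, 4, 8, 33]]
`print(lists[1])` → prints [1, 4, 8, 33]
`print(lists[2])` → prints [1, 4, 8, 33]
`print(shared)` → prints [1, 4, 8, 33]

Answer:
[1, 4, 8, 33]
[1, 4, 8, 33]
[1, 4, 8, 33]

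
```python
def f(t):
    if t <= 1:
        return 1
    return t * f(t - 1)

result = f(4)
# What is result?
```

f(4) = 4 * 3 * 2 * 1 = 24

Answer: 24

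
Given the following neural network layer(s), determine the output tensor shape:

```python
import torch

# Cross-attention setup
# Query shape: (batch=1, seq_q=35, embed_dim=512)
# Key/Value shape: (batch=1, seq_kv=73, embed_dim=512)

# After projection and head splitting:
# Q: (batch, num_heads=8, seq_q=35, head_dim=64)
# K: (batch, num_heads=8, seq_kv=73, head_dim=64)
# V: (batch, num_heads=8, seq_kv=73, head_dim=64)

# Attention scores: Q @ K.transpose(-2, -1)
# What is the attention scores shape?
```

Input: (1, 35, 512) -> Output: (1, 8, 35, 73)

Answer: (1, 8, 35, 73)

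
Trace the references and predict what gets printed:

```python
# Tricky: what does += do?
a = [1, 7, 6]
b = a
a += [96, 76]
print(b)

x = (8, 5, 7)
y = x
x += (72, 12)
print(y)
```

Key concept: += behavior differs for mutable vs immutable.
Step by step:
`a = [1, 7, 6]` → a = [1, 7, 6]
`b = a` → b = [1, 7, 6] (same object as a)
`a += [96, 76]` → a = [1, 7, 6, 96, 76] (same object as b); b = [1, 7, 6, 96, 76] (same object as a)
`print(b)` → prints [1, 7, 6, 96, 76]
`x = (8, 5, 7)` → x = (8, 5, 7)
`y = x` → y = (8, 5, 7)
`x += (72, 12)` → x = (8, 5, 7, 72, 12)
`print(y)` → prints (8, 5, 7)

Answer:
[1, 7, 6, 96, 76]
(8, 5, 7)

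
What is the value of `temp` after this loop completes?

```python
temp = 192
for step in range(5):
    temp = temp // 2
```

Halve 5 times: 192 // 2^5 = 6
`temp` takes the values: 192 → 96 → 48 → 24 → 12 → 6

Answer: 6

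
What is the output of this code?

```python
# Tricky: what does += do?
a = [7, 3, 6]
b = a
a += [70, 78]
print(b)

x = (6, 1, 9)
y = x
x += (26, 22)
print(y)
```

Key concept: += behavior differs for mutable vs immutable.
Step by step:
`a = [7, 3, 6]` → a = [7, 3, 6]
`b = a` → b = [7, 3, 6] (same object as a)
`a += [70, 78]` → a = [7, 3, 6, 70, 78] (same object as b); b = [7, 3, 6, 70, 78] (same object as a)
`print(b)` → prints [7, 3, 6, 70, 78]
`x = (6, 1, 9)` → x = (6, 1, 9)
`y = x` → y = (6, 1, 9)
`x += (26, 22)` → x = (6, 1, 9, 26, 22)
`print(y)` → prints (6, 1, 9)

Answer:
[7, 3, 6, 70, 78]
(6, 1, 9)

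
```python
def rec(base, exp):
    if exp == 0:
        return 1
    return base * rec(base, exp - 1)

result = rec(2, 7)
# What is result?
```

rec(2, 7) = 2 * 2 * 2 * 2 * 2 * 2 * 2 = 128

Answer: 128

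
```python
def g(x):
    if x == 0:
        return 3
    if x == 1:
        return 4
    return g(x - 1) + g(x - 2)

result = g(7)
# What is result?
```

Build up from base cases: g(0)=3, g(1)=4, g(2)=7, g(3)=11, g(4)=18, g(5)=29, g(6)=47, ..., g(7)=76

Answer: 76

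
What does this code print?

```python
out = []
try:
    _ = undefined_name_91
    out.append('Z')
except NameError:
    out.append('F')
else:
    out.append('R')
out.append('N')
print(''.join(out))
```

Execution trace: 'F' (except NameError) → 'N' (after the try/except). Output: FN

Answer: FN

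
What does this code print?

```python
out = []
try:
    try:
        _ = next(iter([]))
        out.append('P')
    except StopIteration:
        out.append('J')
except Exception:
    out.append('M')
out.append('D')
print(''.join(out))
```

Execution trace: 'J' (inner except StopIteration) → 'D' (after the try/except). Output: JD

Answer: JD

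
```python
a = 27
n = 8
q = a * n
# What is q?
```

Trace:
`a = 27` → a = 27
`n = 8` → n = 8
`q = a * n` → q = 216
So q = 216

Answer: 216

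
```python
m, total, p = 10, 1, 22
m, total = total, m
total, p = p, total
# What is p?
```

Trace:
`m, total, p = 10, 1, 22` → m = 10; total = 1; p = 22
`m, total = total, m` → m = 1; total = 10
`total, p = p, total` → total = 22; p = 10
So p = 10

Answer: 10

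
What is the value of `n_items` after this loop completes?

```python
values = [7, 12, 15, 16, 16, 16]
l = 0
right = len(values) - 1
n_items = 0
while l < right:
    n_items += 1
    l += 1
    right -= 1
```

Iterations until pointers meet (list length 6)
`n_items` takes the values: 0 → 1 → 2 → 3

Answer: 3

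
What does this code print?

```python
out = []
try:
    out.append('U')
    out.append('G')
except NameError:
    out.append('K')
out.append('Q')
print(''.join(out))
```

Execution trace: 'U' (try body) → 'G' (try body, no exception) → 'Q' (after the try/except). Output: UGQ

Answer: UGQ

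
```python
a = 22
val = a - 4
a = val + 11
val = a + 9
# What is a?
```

Trace:
`a = 22` → a = 22
`val = a - 4` → val = 18
`a = val + 11` → a = 29
`val = a + 9` → val = 38
So a = 29

Answer: 29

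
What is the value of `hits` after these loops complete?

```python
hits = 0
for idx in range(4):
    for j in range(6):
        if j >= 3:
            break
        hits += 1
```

Inner breaks at 3, outer runs 4 times
`hits` takes the values: 0 → 1 → 2 → 3 → 4 → 5 → 6 → 7 → 8 → 9 → 10 → 11 → 12

Answer: 12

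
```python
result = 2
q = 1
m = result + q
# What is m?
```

Trace:
`result = 2` → result = 2
`q = 1` → q = 1
`m = result + q` → m = 3
So m = 3

Answer: 3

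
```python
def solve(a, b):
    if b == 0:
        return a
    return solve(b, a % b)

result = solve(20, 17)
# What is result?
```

solve(20, 17) -> solve(17, 3) -> solve(3, 2) -> solve(2, 1) -> solve(1, 0) -> 1

Answer: 1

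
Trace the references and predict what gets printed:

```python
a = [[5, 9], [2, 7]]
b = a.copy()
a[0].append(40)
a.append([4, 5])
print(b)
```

Key concept: shallow copy with nested lists.
Step by step:
`a = [[5, 9], [2, 7]]` → a = [[5, 9], [2, 7]]
`b = a.copy()` → b = [[5, 9], [2, 7]]
`a[0].append(40)` → a = [[5, 9, 40], [2, 7]]; b = [[5, 9, 40], [2, 7]]
`a.append([4, 5])` → a = [[5, 9, 40], [2, 7], [4, 5]]
`print(b)` → prints [[5, 9, 40], [2, 7]]

Answer: [[5, 9, 40], [2, 7]]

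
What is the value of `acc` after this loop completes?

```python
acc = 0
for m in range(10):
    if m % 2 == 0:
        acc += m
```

Sum of even numbers 0 to 9
`acc` takes the values: 0 → 2 → 6 → 12 → 20

Answer: 20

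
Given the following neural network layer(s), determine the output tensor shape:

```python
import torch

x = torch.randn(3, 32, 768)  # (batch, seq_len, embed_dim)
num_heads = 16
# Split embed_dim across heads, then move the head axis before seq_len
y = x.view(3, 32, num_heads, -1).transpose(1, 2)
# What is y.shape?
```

Input: (3, 32, 768) -> head_dim = 768 // 16 = 48; after view: (3, 32, 16, 48) -> after transpose(1, 2): (3, 16, 32, 48) -> Output: (3, 16, 32, 48)

Answer: (3, 16, 32, 48)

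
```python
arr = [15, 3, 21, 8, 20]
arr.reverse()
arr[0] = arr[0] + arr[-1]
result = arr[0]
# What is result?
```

Trace:
`arr = [15, 3, 21, 8, 20]` → arr = [15, 3, 21, 8, 20]
`arr.reverse()` → arr = [20, 8, 21, 3, 15]
`arr[0] = arr[0] + arr[-1]` → arr = [35, 8, 21, 3, 15]
`result = arr[0]` → result = 35
So result = 35

Answer: 35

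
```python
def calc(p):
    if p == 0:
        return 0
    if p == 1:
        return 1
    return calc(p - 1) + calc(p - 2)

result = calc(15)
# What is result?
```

Build up from base cases: calc(0)=0, calc(1)=1, calc(2)=1, calc(3)=2, calc(4)=3, calc(5)=5, calc(6)=8, ..., calc(15)=610

Answer: 610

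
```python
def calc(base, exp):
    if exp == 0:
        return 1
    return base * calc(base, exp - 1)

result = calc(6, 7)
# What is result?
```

calc(6, 7) = 6 * 6 * 6 * 6 * 6 * 6 * 6 = 279936

Answer: 279936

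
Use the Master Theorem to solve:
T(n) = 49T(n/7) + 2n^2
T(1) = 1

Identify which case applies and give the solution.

a=49, b=7, f(n)=2n^2. log_7(49) = 2. Since c=2 = 2, Case 2 applies: T(n) = Θ(n^log_b(a) · log n) = O(n^2 log n).

Answer: O(n^2 log n) - Case 2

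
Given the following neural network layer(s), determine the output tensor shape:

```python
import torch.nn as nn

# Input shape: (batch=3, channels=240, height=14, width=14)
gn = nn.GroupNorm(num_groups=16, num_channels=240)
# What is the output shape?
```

Input: (3, 240, 14, 14) -> Output: (3, 240, 14, 14)

Answer: (3, 240, 14, 14)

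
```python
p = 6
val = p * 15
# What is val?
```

Trace:
`p = 6` → p = 6
`val = p * 15` → val = 90
So val = 90

Answer: 90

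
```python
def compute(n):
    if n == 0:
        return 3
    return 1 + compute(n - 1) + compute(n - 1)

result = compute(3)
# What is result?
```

compute(n) = 1 + 2·compute(n-1), compute(0)=3. Closed form: (3+1)·2^3 - 1 = 31.

Answer: 31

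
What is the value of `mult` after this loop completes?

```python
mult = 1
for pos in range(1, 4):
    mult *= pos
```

3! = 6
`mult` takes the values: 1 → 2 → 6

Answer: 6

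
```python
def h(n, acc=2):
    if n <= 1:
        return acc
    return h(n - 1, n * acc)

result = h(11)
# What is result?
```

Accumulator trace (n, acc): (11, 2) -> (10, 22) -> (9, 220) -> (8, 1980) -> (7, 15840) -> (6, 110880) -> (5, 665280) -> (4, 3326400) -> (3, 13305600) -> (2, 39916800) -> (1, 79833600) -> return 79833600

Answer: 79833600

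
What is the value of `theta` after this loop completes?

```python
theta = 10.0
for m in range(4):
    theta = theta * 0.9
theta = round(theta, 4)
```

Exponential decay: 10.0 * 0.9^4
`theta` takes the values: 10.0 → 9.0 → 8.1 → 7.29 → 6.561

Answer: 6.561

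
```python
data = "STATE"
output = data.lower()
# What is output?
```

Trace:
`data = "STATE"` → data = 'STATE'
`output = data.lower()` → output = 'state'
So output = 'state'

Answer: 'state'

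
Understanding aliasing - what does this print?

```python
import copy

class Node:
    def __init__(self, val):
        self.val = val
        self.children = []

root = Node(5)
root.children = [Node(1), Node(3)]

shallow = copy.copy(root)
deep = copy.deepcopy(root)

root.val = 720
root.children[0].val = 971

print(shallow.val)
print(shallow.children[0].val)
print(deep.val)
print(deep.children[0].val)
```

Key concept: deep copy with custom objects.
Step by step:
`root = Node(5)` → root = Node(val=5, children=[])
`root.children = [Node(1), Node(3)]` → root = Node(val=5, children=[Node(val=1, children=[]), Node(val=3, children=[])])
`shallow = copy.copy(root)` → shallow = Node(val=5, children=[Node(val=1, children=[]), Node(val=3, children=[])])
`deep = copy.deepcopy(root)` → deep = Node(val=5, children=[Node(val=1, children=[]), Node(val=3, children=[])])
`root.val = 720` → root = Node(val=720, children=[Node(val=1, children=[]), Node(val=3, children=[])])
`root.children[0].val = 971` → root = Node(val=720, children=[Node(val=971, children=[]), Node(val=3, children=[])]); shallow = Node(val=5, children=[Node(val=971, children=[]), Node(val=3, children=[])])
`print(shallow.val)` → prints 5
`print(shallow.children[0].val)` → prints 971
`print(deep.val)` → prints 5
`print(deep.children[0].val)` → prints 1

Answer:
5
971
5
1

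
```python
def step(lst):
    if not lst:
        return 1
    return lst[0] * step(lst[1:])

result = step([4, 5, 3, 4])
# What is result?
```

Product over [4, 5, 3, 4] = 4 * 5 * 3 * 4 = 240

Answer: 240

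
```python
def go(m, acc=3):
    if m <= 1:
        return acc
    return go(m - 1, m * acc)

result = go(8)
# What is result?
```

Accumulator trace (n, acc): (8, 3) -> (7, 24) -> (6, 168) -> (5, 1008) -> (4, 5040) -> (3, 20160) -> (2, 60480) -> (1, 120960) -> return 120960

Answer: 120960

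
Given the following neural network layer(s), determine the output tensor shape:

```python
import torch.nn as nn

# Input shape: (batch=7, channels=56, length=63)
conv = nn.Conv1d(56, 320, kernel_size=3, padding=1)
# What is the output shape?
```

Input: (7, 56, 63) -> Output: (7, 320, 63)

Answer: (7, 320, 63)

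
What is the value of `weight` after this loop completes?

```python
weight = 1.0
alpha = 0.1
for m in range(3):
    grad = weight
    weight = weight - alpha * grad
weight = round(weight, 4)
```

Gradient descent: w = 1.0 * (1 - 0.1)^3
`weight` takes the values: 1.0 → 0.9 → 0.81 → 0.729

Answer: 0.729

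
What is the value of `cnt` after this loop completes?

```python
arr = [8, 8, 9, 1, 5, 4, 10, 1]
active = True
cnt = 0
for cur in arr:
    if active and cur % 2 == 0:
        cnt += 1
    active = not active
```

Count even values at even positions
`cnt` takes the values: 0 → 1 → 2

Answer: 2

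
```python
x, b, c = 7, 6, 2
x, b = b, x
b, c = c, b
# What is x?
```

Trace:
`x, b, c = 7, 6, 2` → x = 7; b = 6; c = 2
`x, b = b, x` → x = 6; b = 7
`b, c = c, b` → b = 2; c = 7
So x = 6

Answer: 6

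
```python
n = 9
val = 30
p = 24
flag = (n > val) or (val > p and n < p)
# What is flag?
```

Trace:
`n = 9` → n = 9
`val = 30` → val = 30
`p = 24` → p = 24
`flag = (n > val) or (val > p and n < p)` → flag = True
So flag = True

Answer: True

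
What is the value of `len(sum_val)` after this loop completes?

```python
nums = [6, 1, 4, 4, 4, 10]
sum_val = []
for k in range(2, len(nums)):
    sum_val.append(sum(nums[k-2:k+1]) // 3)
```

Number of 3-element averages
`sum_val` takes the values: [] → [3] → [3, 3] → [3, 3, 4] → [3, 3, 4, 6]
So `len(sum_val)` = 4

Answer: 4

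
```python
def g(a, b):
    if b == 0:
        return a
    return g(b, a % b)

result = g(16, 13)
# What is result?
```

g(16, 13) -> g(13, 3) -> g(3, 1) -> g(1, 0) -> 1

Answer: 1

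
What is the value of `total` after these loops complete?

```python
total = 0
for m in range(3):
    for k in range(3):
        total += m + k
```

Sum of all m+k for m,k in 3x3
`total` takes the values: 0 → 1 → 3 → 4 → 6 → 9 → 11 → 14 → 18

Answer: 18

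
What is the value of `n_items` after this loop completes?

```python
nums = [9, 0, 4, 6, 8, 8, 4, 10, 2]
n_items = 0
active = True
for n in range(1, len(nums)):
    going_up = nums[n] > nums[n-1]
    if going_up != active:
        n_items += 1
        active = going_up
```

Count direction changes in [9, 0, 4, 6, 8, 8, 4, 10, 2]
`n_items` takes the values: 0 → 1 → 2 → 3 → 4 → 5

Answer: 5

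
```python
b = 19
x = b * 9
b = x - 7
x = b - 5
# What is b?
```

Trace:
`b = 19` → b = 19
`x = b * 9` → x = 171
`b = x - 7` → b = 164
`x = b - 5` → x = 159
So b = 164

Answer: 164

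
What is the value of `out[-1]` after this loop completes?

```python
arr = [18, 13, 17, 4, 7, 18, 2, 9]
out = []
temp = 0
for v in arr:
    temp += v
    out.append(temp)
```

Cumulative sum ends at 88
`out` takes the values: [] → [18] → [18, 31] → [18, 31, 48] → [18, 31, 48, 52] → [18, 31, 48, 52, 59] → [18, 31, 48, 52, 59, 77] → [18, 31, 48, 52, 59, 77, 79] → [18, 31, 48, 52, 59, 77, 79, 88]
So `out[-1]` = 88

Answer: 88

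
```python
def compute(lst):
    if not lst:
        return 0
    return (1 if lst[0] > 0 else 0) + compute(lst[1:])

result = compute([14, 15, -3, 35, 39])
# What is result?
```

Count of positive elements in [14, 15, -3, 35, 39] = 4

Answer: 4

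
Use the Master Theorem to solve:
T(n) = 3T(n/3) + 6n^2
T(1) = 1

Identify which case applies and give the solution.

a=3, b=3, f(n)=6n^2. log_3(3) = 1. Since c=2 > 1 and the regularity condition holds (3(n/3)^2 = (3/3^2)n^2 with 3/3^2 < 1), Case 3 applies: T(n) = Θ(f(n)) = O(n^2).

Answer: O(n^2) - Case 3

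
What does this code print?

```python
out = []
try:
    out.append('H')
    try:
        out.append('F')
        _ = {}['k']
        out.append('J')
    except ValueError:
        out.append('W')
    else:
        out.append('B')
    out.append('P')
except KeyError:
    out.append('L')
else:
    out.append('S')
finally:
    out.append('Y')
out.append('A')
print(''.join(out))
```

Execution trace: 'H' (try body) → 'F' (inner try body) → 'L' (except KeyError) → 'Y' (finally) → 'A' (after the try/except). Output: HFLYA

Answer: HFLYA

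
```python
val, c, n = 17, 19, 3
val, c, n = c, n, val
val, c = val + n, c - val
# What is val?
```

Trace:
`val, c, n = 17, 19, 3` → val = 17; c = 19; n = 3
`val, c, n = c, n, val` → val = 19; c = 3; n = 17
`val, c = val + n, c - val` → val = 36; c = -16
So val = 36

Answer: 36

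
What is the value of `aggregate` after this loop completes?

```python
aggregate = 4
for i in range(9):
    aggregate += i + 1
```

Start at 4, add 1 to 9 = 49
`aggregate` takes the values: 4 → 5 → 7 → 10 → 14 → 19 → 25 → 32 → 40 → 49

Answer: 49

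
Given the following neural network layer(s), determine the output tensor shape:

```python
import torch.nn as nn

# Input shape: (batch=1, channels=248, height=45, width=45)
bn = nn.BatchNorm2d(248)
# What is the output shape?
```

Input: (1, 248, 45, 45) -> Output: (1, 248, 45, 45)

Answer: (1, 248, 45, 45)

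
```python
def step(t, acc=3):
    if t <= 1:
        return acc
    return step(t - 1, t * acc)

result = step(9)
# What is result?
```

Accumulator trace (n, acc): (9, 3) -> (8, 27) -> (7, 216) -> (6, 1512) -> (5, 9072) -> (4, 45360) -> (3, 181440) -> (2, 544320) -> (1, 1088640) -> return 1088640

Answer: 1088640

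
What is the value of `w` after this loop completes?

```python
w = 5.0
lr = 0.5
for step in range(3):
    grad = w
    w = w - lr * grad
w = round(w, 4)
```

Gradient descent: w = 5.0 * (1 - 0.5)^3
`w` takes the values: 5.0 → 2.5 → 1.25 → 0.625

Answer: 0.625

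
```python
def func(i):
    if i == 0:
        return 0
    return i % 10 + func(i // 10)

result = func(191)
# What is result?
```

Sum of digits of 191: 1 + 9 + 1 = 11

Answer: 11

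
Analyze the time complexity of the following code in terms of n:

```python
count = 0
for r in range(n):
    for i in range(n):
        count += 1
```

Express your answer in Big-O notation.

Each loop level contributes: n × n. Multiplying the contributions gives O(n^2).

Answer: O(n^2)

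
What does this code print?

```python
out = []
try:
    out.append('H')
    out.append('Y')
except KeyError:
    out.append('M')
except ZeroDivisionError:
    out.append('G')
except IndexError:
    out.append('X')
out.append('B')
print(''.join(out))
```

Execution trace: 'H' (try body) → 'Y' (try body, no exception) → 'B' (after the try/except). Output: HYB

Answer: HYB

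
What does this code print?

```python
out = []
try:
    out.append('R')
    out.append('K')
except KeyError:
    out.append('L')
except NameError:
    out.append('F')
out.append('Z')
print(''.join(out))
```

Execution trace: 'R' (try body) → 'K' (try body, no exception) → 'Z' (after the try/except). Output: RKZ

Answer: RKZ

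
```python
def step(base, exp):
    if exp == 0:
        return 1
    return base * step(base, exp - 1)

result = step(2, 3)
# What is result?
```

step(2, 3) = 2 * 2 * 2 = 8

Answer: 8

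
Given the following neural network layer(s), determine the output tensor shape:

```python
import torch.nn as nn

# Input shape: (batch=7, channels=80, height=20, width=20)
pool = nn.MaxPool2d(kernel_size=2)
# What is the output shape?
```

Input: (7, 80, 20, 20) -> Output: (7, 80, 10, 10)

Answer: (7, 80, 10, 10)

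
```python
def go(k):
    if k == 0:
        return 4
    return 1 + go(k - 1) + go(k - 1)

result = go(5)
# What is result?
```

go(k) = 1 + 2·go(k-1), go(0)=4. Closed form: (4+1)·2^5 - 1 = 159.

Answer: 159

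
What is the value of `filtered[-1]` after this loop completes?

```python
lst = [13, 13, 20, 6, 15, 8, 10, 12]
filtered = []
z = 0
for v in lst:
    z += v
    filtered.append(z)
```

Cumulative sum ends at 97
`filtered` takes the values: [] → [13] → [13, 26] → [13, 26, 46] → [13, 26, 46, 52] → [13, 26, 46, 52, 67] → [13, 26, 46, 52, 67, 75] → [13, 26, 46, 52, 67, 75, 85] → [13, 26, 46, 52, 67, 75, 85, 97]
So `filtered[-1]` = 97

Answer: 97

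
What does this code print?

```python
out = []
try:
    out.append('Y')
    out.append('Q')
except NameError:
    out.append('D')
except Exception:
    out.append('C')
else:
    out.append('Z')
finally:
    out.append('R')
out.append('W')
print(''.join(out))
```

Execution trace: 'Y' (try body) → 'Q' (try body, no exception) → 'Z' (else) → 'R' (finally) → 'W' (after the try/except). Output: YQZRW

Answer: YQZRW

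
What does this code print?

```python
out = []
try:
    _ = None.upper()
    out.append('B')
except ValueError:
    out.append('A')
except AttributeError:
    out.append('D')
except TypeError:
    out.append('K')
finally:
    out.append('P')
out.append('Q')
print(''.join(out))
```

Execution trace: 'D' (except AttributeError) → 'P' (finally) → 'Q' (after the try/except). Output: DPQ

Answer: DPQ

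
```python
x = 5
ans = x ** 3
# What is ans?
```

Trace:
`x = 5` → x = 5
`ans = x ** 3` → ans = 125
So ans = 125

Answer: 125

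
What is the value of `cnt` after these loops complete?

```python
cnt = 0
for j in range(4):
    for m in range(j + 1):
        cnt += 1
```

Triangle: 1 + 2 + ... + 4
`cnt` takes the values: 0 → 1 → 2 → 3 → 4 → 5 → 6 → 7 → 8 → 9 → 10

Answer: 10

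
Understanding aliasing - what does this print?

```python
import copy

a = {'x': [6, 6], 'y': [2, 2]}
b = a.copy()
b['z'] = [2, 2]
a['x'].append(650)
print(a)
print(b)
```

Key concept: shallow copy of dict with mutable values.
Step by step:
`a = {'x': [6, 6], 'y': [2, 2]}` → a = {'x': [6, 6], 'y': [2, 2]}
`b = a.copy()` → b = {'x': [6, 6], 'y': [2, 2]}
`b['z'] = [2, 2]` → b = {'x': [6, 6], 'y': [2, 2], 'z': [2, 2]}
`a['x'].append(650)` → a = {'x': [6, 6, 650], 'y': [2, 2]}; b = {'x': [6, 6, 650], 'y': [2, 2], 'z': [2, 2]}
`print(a)` → prints {'x': [6, 6, 650], 'y': [2, 2]}
`print(b)` → prints {'x': [6, 6, 650], 'y': [2, 2], 'z': [2, 2]}

Answer:
{'x': [6, 6, 650], 'y': [2, 2]}
{'x': [6, 6, 650], 'y': [2, 2], 'z': [2, 2]}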